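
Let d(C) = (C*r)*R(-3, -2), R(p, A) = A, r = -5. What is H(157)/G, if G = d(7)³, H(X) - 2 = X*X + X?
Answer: 443/6125 ≈ 0.072327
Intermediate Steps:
H(X) = 2 + X + X² (H(X) = 2 + (X*X + X) = 2 + (X² + X) = 2 + (X + X²) = 2 + X + X²)
d(C) = 10*C (d(C) = (C*(-5))*(-2) = -5*C*(-2) = 10*C)
G = 343000 (G = (10*7)³ = 70³ = 343000)
H(157)/G = (2 + 157 + 157²)/343000 = (2 + 157 + 24649)*(1/343000) = 24808*(1/343000) = 443/6125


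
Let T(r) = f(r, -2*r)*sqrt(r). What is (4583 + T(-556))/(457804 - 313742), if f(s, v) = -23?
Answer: 4583/144062 - 23*I*sqrt(139)/72031 ≈ 0.031813 - 0.0037646*I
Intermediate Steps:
T(r) = -23*sqrt(r)
(4583 + T(-556))/(457804 - 313742) = (4583 - 46*I*sqrt(139))/(457804 - 313742) = (4583 - 46*I*sqrt(139))/144062 = (4583 - 46*I*sqrt(139))*(1/144062) = 4583/144062 - 23*I*sqrt(139)/72031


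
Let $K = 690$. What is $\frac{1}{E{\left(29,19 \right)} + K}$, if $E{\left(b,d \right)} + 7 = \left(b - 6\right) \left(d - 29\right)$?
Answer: $\frac{1}{453} \approx 0.0022075$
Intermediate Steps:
$E{\left(b,d \right)} = -7 + \left(-29 + d\right) \left(-6 + b\right)$ ($E{\left(b,d \right)} = -7 + \left(b - 6\right) \left(d - 29\right) = -7 + \left(-6 + b\right) \left(-29 + d\right) = -7 + \left(-29 + d\right) \left(-6 + b\right)$)
$\frac{1}{E{\left(29,19 \right)} + K} = \frac{1}{\left(167 - 841 - 114 + 29 \cdot 19\right) + 690} = \frac{1}{\left(167 - 841 - 114 + 551\right) + 690} = \frac{1}{-237 + 690} = \frac{1}{453}$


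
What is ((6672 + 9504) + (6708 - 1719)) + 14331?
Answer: 35496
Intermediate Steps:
((6672 + 9504) + (6708 - 1719)) + 14331 = (16176 + 4989) + 14331 = 21165 + 14331 = 35496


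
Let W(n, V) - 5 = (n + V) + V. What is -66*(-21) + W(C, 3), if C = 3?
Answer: 1400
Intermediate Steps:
W(n, V) = 5 + n + 2*V (W(n, V) = 5 + ((n + V) + V) = 5 + ((V + n) + V) = 5 + (n + 2*V) = 5 + n + 2*V)
-66*(-21) + W(C, 3) = -66*(-21) + (5 + 3 + 2*3) = 1386 + (5 + 3 + 6) = 1386 + 14 = 1400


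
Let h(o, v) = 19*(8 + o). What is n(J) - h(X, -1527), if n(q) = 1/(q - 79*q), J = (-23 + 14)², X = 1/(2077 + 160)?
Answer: -2148393911/14133366 ≈ -152.01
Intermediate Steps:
X = 1/2237 ≈ 0.00044703
h(o, v) = 152 + 19*o
J = 81 (J = (-9)² = 81)
n(q) = -1/(78*q) (n(q) = 1/(-78*q) = -1/(78*q))
n(J) - h(X, -1527) = -1/78/81 - (152 + 19*(1/2237)) = -1/78*1/81 - (152 + 19/2237) = -1/6318 - 1*340043/2237 = -1/6318 - 340043/2237 = -2148393911/14133366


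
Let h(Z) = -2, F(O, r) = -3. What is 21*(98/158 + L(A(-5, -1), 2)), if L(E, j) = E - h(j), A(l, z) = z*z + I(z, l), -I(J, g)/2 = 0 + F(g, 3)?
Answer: 15960/79 ≈ 202.03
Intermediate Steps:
I(J, g) = 6 (I(J, g) = -2*(0 - 3) = -2*(-3) = 6)
A(l, z) = 6 + z² (A(l, z) = z*z + 6 = z² + 6 = 6 + z²)
L(E, j) = 2 + E (L(E, j) = E - 1*(-2) = E + 2 = 2 + E)
21*(98/158 + L(A(-5, -1), 2)) = 21*(98/158 + (2 + (6 + (-1)²))) = 21*(98*(1/158) + (2 + (6 + 1))) = 21*(49/79 + (2 + 7)) = 21*(49/79 + 9) = 21*(760/79) = 15960/79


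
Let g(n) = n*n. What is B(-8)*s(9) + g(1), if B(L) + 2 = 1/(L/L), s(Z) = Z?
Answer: -8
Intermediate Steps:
g(n) = n²
B(L) = -1 (B(L) = -2 + 1/(L/L) = -2 + 1/1 = -2 + 1 = -1)
B(-8)*s(9) + g(1) = -1*9 + 1² = -9 + 1 = -8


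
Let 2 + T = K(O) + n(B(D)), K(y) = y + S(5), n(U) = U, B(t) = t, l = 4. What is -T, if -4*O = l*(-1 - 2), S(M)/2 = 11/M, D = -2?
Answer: -17/5 ≈ -3.4000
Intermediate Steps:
S(M) = 22/M (S(M) = 2*(11/M) = 22/M)
O = 3 (O = -(-1 - 2) = -(-3) = -1/4*(-12) = 3)
K(y) = 22/5 + y (K(y) = y + 22/5 = 22/5 + y)
T = 17/5 (T = -2 + ((22/5 + 3) - 2) = -2 + (37/5 - 2) = -2 + 27/5 = 17/5 ≈ 3.4000)
-T = -1*17/5 = -17/5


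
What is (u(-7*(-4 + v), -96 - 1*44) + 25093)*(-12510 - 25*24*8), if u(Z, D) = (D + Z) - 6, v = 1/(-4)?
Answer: -864695085/2 ≈ -4.3235e+8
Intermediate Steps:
v = -¼ ≈ -0.25000
u(Z, D) = -6 + D + Z
(u(-7*(-4 + v), -96 - 1*44) + 25093)*(-12510 - 25*24*8) = ((-6 + (-96 - 1*44) - 7*(-4 - ¼)) + 25093)*(-12510 - 25*24*8) = ((-6 + (-96 - 44) - 7*(-17/4)) + 25093)*(-12510 - 600*8) = ((-6 - 140 + 119/4) + 25093)*(-12510 - 4800) = (-465/4 + 25093)*(-17310) = (99907/4)*(-17310) = -864695085/2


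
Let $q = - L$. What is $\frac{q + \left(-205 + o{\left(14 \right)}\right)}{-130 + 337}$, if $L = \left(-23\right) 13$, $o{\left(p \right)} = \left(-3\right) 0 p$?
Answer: $\frac{94}{207} \approx 0.45411$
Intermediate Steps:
$o{\left(p \right)} = 0$ ($o{\left(p \right)} = 0 p = 0$)
$L = -299$
$q = 299$ ($q = \left(-1\right) \left(-299\right) = 299$)
$\frac{q + \left(-205 + o{\left(14 \right)}\right)}{-130 + 337} = \frac{299 + \left(-205 + 0\right)}{-130 + 337} = \frac{299 - 205}{207} = 94 \cdot \frac{1}{207} = \frac{94}{207}$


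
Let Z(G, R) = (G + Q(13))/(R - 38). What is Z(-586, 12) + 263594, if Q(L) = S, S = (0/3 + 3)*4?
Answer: 3427009/13 ≈ 2.6362e+5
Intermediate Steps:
S = 12 (S = (0*(⅓) + 3)*4 = (0 + 3)*4 = 3*4 = 12)
Q(L) = 12
Z(G, R) = (12 + G)/(-38 + R) (Z(G, R) = (G + 12)/(R - 38) = (12 + G)/(-38 + R))
Z(-586, 12) + 263594 = (12 - 586)/(-38 + 12) + 263594 = -574/(-26) + 263594 = -1/26*(-574) + 263594 = 287/13 + 263594 = 3427009/13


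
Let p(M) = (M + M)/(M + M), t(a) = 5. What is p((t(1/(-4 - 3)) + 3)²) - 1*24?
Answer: -23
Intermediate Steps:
p(M) = 1 (p(M) = (2*M)/((2*M)) = (2*M)*(1/(2*M)) = 1)
p((t(1/(-4 - 3)) + 3)²) - 1*24 = 1 - 1*24 = 1 - 24 = -23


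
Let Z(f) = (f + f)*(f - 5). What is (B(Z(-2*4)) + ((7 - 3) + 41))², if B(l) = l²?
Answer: 1875669481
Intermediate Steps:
Z(f) = 2*f*(-5 + f) (Z(f) = (2*f)*(-5 + f) = 2*f*(-5 + f))
(B(Z(-2*4)) + ((7 - 3) + 41))² = ((2*(-2*4)*(-5 - 2*4))² + ((7 - 3) + 41))² = ((2*(-8)*(-5 - 8))² + (4 + 41))² = ((2*(-8)*(-13))² + 45)² = (208² + 45)² = (43264 + 45)² = 43309² = 1875669481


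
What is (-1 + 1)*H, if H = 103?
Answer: 0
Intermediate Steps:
(-1 + 1)*H = (-1 + 1)*103 = 0*103 = 0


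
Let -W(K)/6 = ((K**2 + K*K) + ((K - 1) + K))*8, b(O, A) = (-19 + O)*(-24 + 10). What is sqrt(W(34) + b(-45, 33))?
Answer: 4*I*sqrt(7081) ≈ 336.59*I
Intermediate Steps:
b(O, A) = 266 - 14*O (b(O, A) = (-19 + O)*(-14) = 266 - 14*O)
W(K) = 48 - 96*K - 96*K**2 (W(K) = -6*((K**2 + K*K) + ((K - 1) + K))*8 = -6*((K**2 + K**2) + ((-1 + K) + K))*8 = -6*(2*K**2 + (-1 + 2*K))*8 = -6*(-1 + 2*K + 2*K**2)*8 = -6*(-8 + 16*K + 16*K**2) = 48 - 96*K - 96*K**2)
sqrt(W(34) + b(-45, 33)) = sqrt((48 - 96*34 - 96*34**2) + (266 - 14*(-45))) = sqrt((48 - 3264 - 96*1156) + (266 + 630)) = sqrt((48 - 3264 - 110976) + 896) = sqrt(-114192 + 896) = sqrt(-113296) = 4*I*sqrt(7081)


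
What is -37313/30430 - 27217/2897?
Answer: -936309071/88155710 ≈ -10.621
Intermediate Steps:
-37313/30430 - 27217/2897 = -936309071/88155710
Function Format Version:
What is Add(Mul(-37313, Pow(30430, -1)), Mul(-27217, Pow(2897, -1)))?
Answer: Rational(-936309071, 88155710) ≈ -10.621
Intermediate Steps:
Add(Mul(-37313, Pow(30430, -1)), Mul(-27217, Pow(2897, -1))) = Add(Mul(-37313, Rational(1, 30430)), Mul(-27217, Rational(1, 2897))) = Add(Rational(-37313, 30430), Rational(-27217, 2897)) = Rational(-936309071, 88155710)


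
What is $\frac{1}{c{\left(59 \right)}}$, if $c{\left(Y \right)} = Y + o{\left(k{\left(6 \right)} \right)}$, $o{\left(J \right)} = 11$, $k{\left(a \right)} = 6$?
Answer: $\frac{1}{70} \approx 0.014286$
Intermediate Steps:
$c{\left(Y \right)} = 11 + Y$ ($c{\left(Y \right)} = Y + 11 = 11 + Y$)
$\frac{1}{c{\left(59 \right)}} = \frac{1}{11 + 59} = \frac{1}{70}$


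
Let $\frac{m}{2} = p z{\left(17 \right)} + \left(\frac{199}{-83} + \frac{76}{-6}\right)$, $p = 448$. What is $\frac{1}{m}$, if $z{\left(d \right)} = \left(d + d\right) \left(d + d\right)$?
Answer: $\frac{249}{257900722} \approx 9.6549 \cdot 10^{-7}$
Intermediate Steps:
$z{\left(d \right)} = 4 d^{2}$ ($z{\left(d \right)} = 2 d 2 d = 4 d^{2}$)
$m = \frac{257900722}{249}$ ($m = 2 \left(448 \cdot 4 \cdot 17^{2} + \left(\frac{199}{-83} + \frac{76}{-6}\right)\right) = 2 \left(448 \cdot 4 \cdot 289 + \left(199 \left(- \frac{1}{83}\right) + 76 \left(- \frac{1}{6}\right)\right)\right) = 2 \left(448 \cdot 1156 - \frac{3751}{249}\right) = 2 \left(517888 - \frac{3751}{249}\right) = 2 \cdot \frac{128950361}{249} = \frac{257900722}{249} \approx 1.0357 \cdot 10^{6}$)
$\frac{1}{m} = \frac{1}{\frac{257900722}{249}} = \frac{249}{257900722}$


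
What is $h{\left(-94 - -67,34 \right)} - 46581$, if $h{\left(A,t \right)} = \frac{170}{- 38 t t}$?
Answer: $- \frac{60182657}{1292} \approx -46581.0$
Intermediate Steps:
$h{\left(A,t \right)} = - \frac{85}{19 t^{2}}$ ($h{\left(A,t \right)} = \frac{170}{\left(-38\right) t^{2}} = 170 \left(- \frac{1}{38 t^{2}}\right) = - \frac{85}{19 t^{2}}$)
$h{\left(-94 - -67,34 \right)} - 46581 = - \frac{85}{19 \cdot 1156} - 46581 = \left(- \frac{85}{19}\right) \frac{1}{1156} - 46581 = - \frac{5}{1292} - 46581 = - \frac{60182657}{1292}$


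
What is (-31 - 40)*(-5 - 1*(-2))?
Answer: 213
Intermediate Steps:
(-31 - 40)*(-5 - 1*(-2)) = -71*(-5 + 2) = -71*(-3) = 213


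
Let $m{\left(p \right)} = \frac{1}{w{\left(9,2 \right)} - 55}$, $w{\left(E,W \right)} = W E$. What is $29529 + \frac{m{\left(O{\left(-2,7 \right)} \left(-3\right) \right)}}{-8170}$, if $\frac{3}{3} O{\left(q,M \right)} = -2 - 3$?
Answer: $\frac{8926321411}{302290} \approx 29529.0$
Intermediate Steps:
$w{\left(E,W \right)} = E W$
$O{\left(q,M \right)} = -5$ ($O{\left(q,M \right)} = -2 - 3 = -5$)
$m{\left(p \right)} = - \frac{1}{37}$ ($m{\left(p \right)} = \frac{1}{9 \cdot 2 - 55} = \frac{1}{18 - 55} = \frac{1}{-37} = - \frac{1}{37}$)
$29529 + \frac{m{\left(O{\left(-2,7 \right)} \left(-3\right) \right)}}{-8170} = 29529 - \frac{1}{37 \left(-8170\right)} = 29529 - - \frac{1}{302290} = 29529 + \frac{1}{302290} = \frac{8926321411}{302290}$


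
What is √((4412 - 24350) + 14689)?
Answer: I*√5249 ≈ 72.45*I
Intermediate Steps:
√((4412 - 24350) + 14689) = √(-19938 + 14689) = √(-5249) = I*√5249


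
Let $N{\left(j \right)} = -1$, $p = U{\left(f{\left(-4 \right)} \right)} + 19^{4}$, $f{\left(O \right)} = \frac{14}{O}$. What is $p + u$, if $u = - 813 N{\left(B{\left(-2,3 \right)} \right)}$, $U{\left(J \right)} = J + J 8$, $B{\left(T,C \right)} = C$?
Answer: $\frac{262205}{2} \approx 1.311 \cdot 10^{5}$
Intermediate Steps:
$U{\left(J \right)} = 9 J$ ($U{\left(J \right)} = J + 8 J = 9 J$)
$p = \frac{260579}{2}$ ($p = 9 \frac{14}{-4} + 19^{4} = 9 \cdot 14 \left(- \frac{1}{4}\right) + 130321 = 9 \left(- \frac{7}{2}\right) + 130321 = - \frac{63}{2} + 130321 = \frac{260579}{2} \approx 1.3029 \cdot 10^{5}$)
$u = 813$ ($u = \left(-813\right) \left(-1\right) = 813$)
$p + u = \frac{260579}{2} + 813 = \frac{262205}{2}$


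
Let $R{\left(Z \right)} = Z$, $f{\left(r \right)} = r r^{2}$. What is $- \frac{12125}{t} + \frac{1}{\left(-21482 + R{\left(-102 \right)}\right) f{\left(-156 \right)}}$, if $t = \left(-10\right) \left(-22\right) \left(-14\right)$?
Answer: $\frac{24838621142477}{6309521906688} \approx 3.9367$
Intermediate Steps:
$f{\left(r \right)} = r^{3}$
$t = -3080$ ($t = 220 \left(-14\right) = -3080$)
$- \frac{12125}{t} + \frac{1}{\left(-21482 + R{\left(-102 \right)}\right) f{\left(-156 \right)}} = - \frac{12125}{-3080} + \frac{1}{\left(-21482 - 102\right) \left(-156\right)^{3}} = \left(-12125\right) \left(- \frac{1}{3080}\right) + \frac{1}{\left(-21584\right) \left(-3796416\right)} = \frac{2425}{616} - - \frac{1}{81941842944} = \frac{2425}{616} + \frac{1}{81941842944} = \frac{24838621142477}{6309521906688}$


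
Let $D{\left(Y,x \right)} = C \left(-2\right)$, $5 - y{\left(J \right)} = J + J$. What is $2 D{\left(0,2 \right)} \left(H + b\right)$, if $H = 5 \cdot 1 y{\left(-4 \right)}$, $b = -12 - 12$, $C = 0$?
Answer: $0$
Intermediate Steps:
$y{\left(J \right)} = 5 - 2 J$ ($y{\left(J \right)} = 5 - \left(J + J\right) = 5 - 2 J$)
$D{\left(Y,x \right)} = 0$ ($D{\left(Y,x \right)} = 0 \left(-2\right) = 0$)
$b = -24$ ($b = -12 - 12 = -24$)
$H = 65$ ($H = 5 \cdot 1 \left(5 - -8\right) = 5 \left(5 + 8\right) = 5 \cdot 13 = 65$)
$2 D{\left(0,2 \right)} \left(H + b\right) = 2 \cdot 0 \left(65 - 24\right) = 0 \cdot 41 = 0$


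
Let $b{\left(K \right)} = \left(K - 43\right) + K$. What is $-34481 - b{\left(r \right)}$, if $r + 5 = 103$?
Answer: $-34634$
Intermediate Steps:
$r = 98$ ($r = -5 + 103 = 98$)
$b{\left(K \right)} = -43 + 2 K$ ($b{\left(K \right)} = \left(-43 + K\right) + K = -43 + 2 K$)
$-34481 - b{\left(r \right)} = -34481 - \left(-43 + 2 \cdot 98\right) = -34481 - \left(-43 + 196\right) = -34481 - 153 = -34634$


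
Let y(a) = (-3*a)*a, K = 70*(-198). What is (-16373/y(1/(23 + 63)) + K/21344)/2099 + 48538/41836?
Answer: 6758609304075811/351430683528 ≈ 19232.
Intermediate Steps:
K = -13860
y(a) = -3*a**2
(-16373/y(1/(23 + 63)) + K/21344)/2099 + 48538/41836 = (-16373*(-(23 + 63)**2/3) - 13860/21344)/2099 + 48538/41836 = (-16373/((-3*(1/86)**2)) - 13860*1/21344)*(1/2099) + 48538*(1/41836) = (-16373/((-3*(1/86)**2)) - 3465/5336)*(1/2099) + 24269/20918 = (-16373/((-3*1/7396)) - 3465/5336)*(1/2099) + 24269/20918 = (-16373/(-3/7396) - 3465/5336)*(1/2099) + 24269/20918 = (-16373*(-7396/3) - 3465/5336)*(1/2099) + 24269/20918 = (121094708/3 - 3465/5336)*(1/2099) + 24269/20918 = (646161351493/16008)*(1/2099) + 24269/20918 = 646161351493/33600792 + 24269/20918 = 6758609304075811/351430683528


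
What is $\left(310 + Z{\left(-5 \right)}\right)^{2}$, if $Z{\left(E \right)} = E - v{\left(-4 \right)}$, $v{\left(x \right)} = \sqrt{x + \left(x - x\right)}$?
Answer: $93021 - 1220 i \approx 93021.0 - 1220.0 i$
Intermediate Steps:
$v{\left(x \right)} = \sqrt{x}$ ($v{\left(x \right)} = \sqrt{x + 0} = \sqrt{x}$)
$Z{\left(E \right)} = E - 2 i$ ($Z{\left(E \right)} = E - \sqrt{-4} = E - 2 i$)
$\left(310 + Z{\left(-5 \right)}\right)^{2} = \left(310 - \left(5 + 2 i\right)\right)^{2} = \left(305 - 2 i\right)^{2}$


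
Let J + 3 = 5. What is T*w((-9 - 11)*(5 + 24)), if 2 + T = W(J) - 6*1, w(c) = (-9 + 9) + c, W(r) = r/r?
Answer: 4060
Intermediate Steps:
J = 2 (J = -3 + 5 = 2)
W(r) = 1
w(c) = c (w(c) = 0 + c = c)
T = -7 (T = -2 + (1 - 6*1) = -2 + (1 - 6) = -2 - 5 = -7)
T*w((-9 - 11)*(5 + 24)) = -7*(-9 - 11)*(5 + 24) = -(-140)*29 = -7*(-580) = 4060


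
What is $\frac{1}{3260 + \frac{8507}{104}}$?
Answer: $\frac{104}{347547} \approx 0.00029924$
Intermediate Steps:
$\frac{1}{3260 + \frac{8507}{104}} = \frac{1}{\frac{347547}{104}} = \frac{104}{347547}$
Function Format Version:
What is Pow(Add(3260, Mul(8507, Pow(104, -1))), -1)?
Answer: Rational(104, 347547) ≈ 0.00029924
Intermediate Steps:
Pow(Add(3260, Mul(8507, Pow(104, -1))), -1) = Pow(Add(3260, Mul(8507, Rational(1, 104))), -1) = Pow(Add(3260, Rational(8507, 104)), -1) = Pow(Rational(347547, 104), -1) = Rational(104, 347547)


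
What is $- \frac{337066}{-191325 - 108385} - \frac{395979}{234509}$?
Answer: $- \frac{19816927748}{35142346195} \approx -0.5639$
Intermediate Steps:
$- \frac{337066}{-191325 - 108385} - \frac{395979}{234509} = - \frac{337066}{-299710} - \frac{395979}{234509} = \left(-337066\right) \left(- \frac{1}{299710}\right) - \frac{395979}{234509} = \frac{168533}{149855} - \frac{395979}{234509} = - \frac{19816927748}{35142346195}$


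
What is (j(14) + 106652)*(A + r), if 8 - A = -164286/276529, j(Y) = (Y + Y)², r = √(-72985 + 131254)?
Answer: 255323587848/276529 + 107436*√58269 ≈ 2.6857e+7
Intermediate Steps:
r = √58269 ≈ 241.39
j(Y) = 4*Y² (j(Y) = (2*Y)² = 4*Y²)
A = 2376518/276529 (A = 8 - (-164286)/276529 = 8 - 1*(-164286/276529) = 8 + 164286/276529 = 2376518/276529 ≈ 8.5941)
(j(14) + 106652)*(A + r) = (4*14² + 106652)*(2376518/276529 + √58269) = (4*196 + 106652)*(2376518/276529 + √58269) = (784 + 106652)*(2376518/276529 + √58269) = 107436*(2376518/276529 + √58269) = 255323587848/276529 + 107436*√58269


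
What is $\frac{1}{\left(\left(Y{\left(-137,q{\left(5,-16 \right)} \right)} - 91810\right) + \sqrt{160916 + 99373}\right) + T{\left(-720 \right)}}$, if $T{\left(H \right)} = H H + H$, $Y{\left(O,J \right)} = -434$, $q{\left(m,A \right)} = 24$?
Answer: $\frac{141812}{60331843269} - \frac{\sqrt{28921}}{60331843269} \approx 2.3477 \cdot 10^{-6}$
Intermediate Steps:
$T{\left(H \right)} = H + H^{2}$ ($T{\left(H \right)} = H^{2} + H = H + H^{2}$)
$\frac{1}{\left(\left(Y{\left(-137,q{\left(5,-16 \right)} \right)} - 91810\right) + \sqrt{160916 + 99373}\right) + T{\left(-720 \right)}} = \frac{1}{\left(\left(-434 - 91810\right) + \sqrt{160916 + 99373}\right) - 720 \left(1 - 720\right)} = \frac{1}{\left(-92244 + \sqrt{260289}\right) - -517680} = \frac{1}{\left(-92244 + 3 \sqrt{28921}\right) + 517680} = \frac{1}{425436 + 3 \sqrt{28921}}$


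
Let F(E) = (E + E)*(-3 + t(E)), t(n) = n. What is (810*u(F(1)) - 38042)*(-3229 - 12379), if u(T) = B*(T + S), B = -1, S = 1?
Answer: 555832096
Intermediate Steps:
F(E) = 2*E*(-3 + E) (F(E) = (E + E)*(-3 + E) = (2*E)*(-3 + E) = 2*E*(-3 + E))
u(T) = -1 - T (u(T) = -(T + 1) = -(1 + T) = -1 - T)
(810*u(F(1)) - 38042)*(-3229 - 12379) = (810*(-1 - 2*(-3 + 1)) - 38042)*(-3229 - 12379) = (810*(-1 - 2*(-2)) - 38042)*(-15608) = (810*(-1 - 1*(-4)) - 38042)*(-15608) = (810*(-1 + 4) - 38042)*(-15608) = (810*3 - 38042)*(-15608) = (2430 - 38042)*(-15608) = -35612*(-15608) = 555832096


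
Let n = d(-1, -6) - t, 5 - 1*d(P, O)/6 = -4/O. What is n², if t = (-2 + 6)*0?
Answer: 676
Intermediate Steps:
d(P, O) = 30 + 24/O (d(P, O) = 30 - (-24)/O = 30 + 24/O)
t = 0 (t = 4*0 = 0)
n = 26 (n = (30 + 24/(-6)) - 1*0 = (30 + 24*(-⅙)) + 0 = (30 - 4) + 0 = 26 + 0 = 26)
n² = 26² = 676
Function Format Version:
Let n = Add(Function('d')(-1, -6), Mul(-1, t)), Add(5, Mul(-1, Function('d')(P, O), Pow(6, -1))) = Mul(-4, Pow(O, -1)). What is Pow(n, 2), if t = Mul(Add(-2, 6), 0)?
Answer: 676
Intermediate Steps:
Function('d')(P, O) = Add(30, Mul(24, Pow(O, -1))) (Function('d')(P, O) = Add(30, Mul(-6, Mul(-4, Pow(O, -1)))) = Add(30, Mul(24, Pow(O, -1))))
t = 0 (t = Mul(4, 0) = 0)
n = 26 (n = Add(Add(30, Mul(24, Pow(-6, -1))), Mul(-1, 0)) = Add(Add(30, Mul(24, Rational(-1, 6))), 0) = Add(Add(30, -4), 0) = Add(26, 0) = 26)
Pow(n, 2) = Pow(26, 2) = 676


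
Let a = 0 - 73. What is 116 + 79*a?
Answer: -5651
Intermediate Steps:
a = -73
116 + 79*a = 116 + 79*(-73) = 116 - 5767 = -5651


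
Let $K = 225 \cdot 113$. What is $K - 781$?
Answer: $24644$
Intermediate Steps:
$K = 25425$
$K - 781 = 25425 - 781 = 24644$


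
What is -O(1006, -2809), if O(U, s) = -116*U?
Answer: 116696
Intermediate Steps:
-O(1006, -2809) = -(-116)*1006 = -1*(-116696) = 116696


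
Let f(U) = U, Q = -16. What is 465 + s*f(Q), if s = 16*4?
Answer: -559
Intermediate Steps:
s = 64
465 + s*f(Q) = 465 + 64*(-16) = 465 - 1024 = -559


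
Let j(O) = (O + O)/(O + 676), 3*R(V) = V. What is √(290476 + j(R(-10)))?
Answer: 3*√32858676274/1009 ≈ 538.96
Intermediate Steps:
R(V) = V/3
j(O) = 2*O/(676 + O) (j(O) = (2*O)/(676 + O) = 2*O/(676 + O))
√(290476 + j(R(-10))) = √(290476 + 2*((⅓)*(-10))/(676 + (⅓)*(-10))) = √(290476 + 2*(-10/3)/(676 - 10/3)) = √(290476 + 2*(-10/3)/(2018/3)) = √(290476 + 2*(-10/3)*(3/2018)) = √(290476 - 10/1009) = √(293090274/1009) = 3*√32858676274/1009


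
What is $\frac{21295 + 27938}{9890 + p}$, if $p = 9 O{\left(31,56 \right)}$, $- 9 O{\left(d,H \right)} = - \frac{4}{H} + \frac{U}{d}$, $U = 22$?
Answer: $\frac{7122374}{1430661} \approx 4.9784$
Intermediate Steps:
$O{\left(d,H \right)} = - \frac{22}{9 d} + \frac{4}{9 H}$ ($O{\left(d,H \right)} = - \frac{- \frac{4}{H} + \frac{22}{d}}{9} = - \frac{22}{9 d} + \frac{4}{9 H}$)
$p = - \frac{277}{434}$ ($p = 9 \left(- \frac{22}{9 \cdot 31} + \frac{4}{9 \cdot 56}\right) = 9 \left(\left(- \frac{22}{9}\right) \frac{1}{31} + \frac{4}{9} \cdot \frac{1}{56}\right) = 9 \left(- \frac{22}{279} + \frac{1}{126}\right) = 9 \left(- \frac{277}{3906}\right) = - \frac{277}{434} \approx -0.63825$)
$\frac{21295 + 27938}{9890 + p} = \frac{21295 + 27938}{9890 - \frac{277}{434}} = \frac{49233}{\frac{4291983}{434}} = 49233 \cdot \frac{434}{4291983} = \frac{7122374}{1430661}$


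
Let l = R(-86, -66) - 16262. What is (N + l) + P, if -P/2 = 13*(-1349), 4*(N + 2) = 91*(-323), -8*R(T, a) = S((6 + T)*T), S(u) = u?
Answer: 42407/4 ≈ 10602.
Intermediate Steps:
R(T, a) = -T*(6 + T)/8 (R(T, a) = -(6 + T)*T/8 = -T*(6 + T)/8)
N = -29401/4 (N = -2 + (91*(-323))/4 = -2 + (¼)*(-29393) = -2 - 29393/4 = -29401/4 ≈ -7350.3)
l = -17122 (l = -⅛*(-86)*(6 - 86) - 16262 = -⅛*(-86)*(-80) - 16262 = -860 - 16262 = -17122)
P = 35074 (P = -26*(-1349) = -2*(-17537) = 35074)
(N + l) + P = (-29401/4 - 17122) + 35074 = -97889/4 + 35074 = 42407/4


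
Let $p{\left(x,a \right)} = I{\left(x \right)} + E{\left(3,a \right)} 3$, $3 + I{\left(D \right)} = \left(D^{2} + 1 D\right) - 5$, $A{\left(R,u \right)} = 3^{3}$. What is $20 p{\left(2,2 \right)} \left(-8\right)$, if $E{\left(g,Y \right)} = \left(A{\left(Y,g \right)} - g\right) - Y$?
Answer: $-10240$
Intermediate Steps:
$A{\left(R,u \right)} = 27$
$E{\left(g,Y \right)} = 27 - Y - g$ ($E{\left(g,Y \right)} = \left(27 - g\right) - Y = 27 - Y - g$)
$I{\left(D \right)} = -8 + D + D^{2}$ ($I{\left(D \right)} = -3 - \left(5 - D - D^{2}\right) = -3 + \left(-5 + D + D^{2}\right) = -8 + D + D^{2}$)
$p{\left(x,a \right)} = 64 + x + x^{2} - 3 a$ ($p{\left(x,a \right)} = \left(-8 + x + x^{2}\right) + \left(27 - a - 3\right) 3 = \left(-8 + x + x^{2}\right) + \left(24 - a\right) 3 = \left(-8 + x + x^{2}\right) - \left(-72 + 3 a\right) = 64 + x + x^{2} - 3 a$)
$20 p{\left(2,2 \right)} \left(-8\right) = 20 \left(64 + 2 + 2^{2} - 6\right) \left(-8\right) = 20 \left(64 + 2 + 4 - 6\right) \left(-8\right) = 20 \cdot 64 \left(-8\right) = 1280 \left(-8\right) = -10240$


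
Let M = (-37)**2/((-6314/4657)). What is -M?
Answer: 6375433/6314 ≈ 1009.7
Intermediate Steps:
M = -6375433/6314 (M = 1369/((-6314*1/4657)) = 1369/(-6314/4657) = 1369*(-4657/6314) = -6375433/6314 ≈ -1009.7)
-M = -1*(-6375433/6314) = 6375433/6314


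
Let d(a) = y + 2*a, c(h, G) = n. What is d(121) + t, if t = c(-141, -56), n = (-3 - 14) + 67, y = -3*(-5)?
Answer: 307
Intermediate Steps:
y = 15
n = 50 (n = -17 + 67 = 50)
c(h, G) = 50
d(a) = 15 + 2*a
t = 50
d(121) + t = (15 + 2*121) + 50 = (15 + 242) + 50 = 257 + 50 = 307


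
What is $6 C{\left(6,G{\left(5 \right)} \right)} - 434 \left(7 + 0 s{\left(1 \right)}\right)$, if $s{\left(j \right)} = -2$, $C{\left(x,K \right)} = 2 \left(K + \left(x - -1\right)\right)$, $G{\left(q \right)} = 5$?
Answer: $-2894$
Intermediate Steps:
$C{\left(x,K \right)} = 2 + 2 K + 2 x$ ($C{\left(x,K \right)} = 2 \left(K + \left(x + 1\right)\right) = 2 \left(K + \left(1 + x\right)\right) = 2 \left(1 + K + x\right) = 2 + 2 K + 2 x$)
$6 C{\left(6,G{\left(5 \right)} \right)} - 434 \left(7 + 0 s{\left(1 \right)}\right) = 6 \left(2 + 2 \cdot 5 + 2 \cdot 6\right) - 434 \left(7 + 0 \left(-2\right)\right) = 6 \left(2 + 10 + 12\right) - 434 \left(7 + 0\right) = 6 \cdot 24 - 3038 = 144 - 3038 = -2894$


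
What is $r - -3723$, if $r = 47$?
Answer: $3770$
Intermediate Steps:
$r - -3723 = 47 - -3723 = 47 + 3723 = 3770$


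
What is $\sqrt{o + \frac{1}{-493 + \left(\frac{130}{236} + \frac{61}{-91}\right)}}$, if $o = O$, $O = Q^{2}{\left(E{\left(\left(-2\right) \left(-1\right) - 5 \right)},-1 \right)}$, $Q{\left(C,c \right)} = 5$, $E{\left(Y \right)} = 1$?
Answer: $\frac{\sqrt{700899742125879}}{5295117} \approx 4.9998$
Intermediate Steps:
$O = 25$ ($O = 5^{2} = 25$)
$o = 25$
$\sqrt{o + \frac{1}{-493 + \left(\frac{130}{236} + \frac{61}{-91}\right)}} = \sqrt{25 + \frac{1}{-493 + \left(\frac{130}{236} + \frac{61}{-91}\right)}} = \sqrt{25 + \frac{1}{-493 + \left(130 \cdot \frac{1}{236} + 61 \left(- \frac{1}{91}\right)\right)}} = \sqrt{25 + \frac{1}{-493 + \left(\frac{65}{118} - \frac{61}{91}\right)}} = \sqrt{25 + \frac{1}{-493 - \frac{1283}{10738}}} = \sqrt{25 + \frac{1}{- \frac{5295117}{10738}}} = \sqrt{25 - \frac{10738}{5295117}} = \sqrt{\frac{132367187}{5295117}} = \frac{\sqrt{700899742125879}}{5295117}$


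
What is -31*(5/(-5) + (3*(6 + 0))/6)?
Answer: -62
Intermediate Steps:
-31*(5/(-5) + (3*(6 + 0))/6) = -31*(5*(-⅕) + (3*6)*(⅙)) = -31*(-1 + 18*(⅙)) = -31*(-1 + 3) = -31*2 = -62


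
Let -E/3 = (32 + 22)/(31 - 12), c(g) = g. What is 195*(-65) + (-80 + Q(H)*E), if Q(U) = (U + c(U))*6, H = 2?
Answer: -246233/19 ≈ -12960.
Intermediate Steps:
Q(U) = 12*U (Q(U) = (U + U)*6 = (2*U)*6 = 12*U)
E = -162/19 (E = -3*(32 + 22)/(31 - 12) = -162/19 ≈ -8.5263)
195*(-65) + (-80 + Q(H)*E) = 195*(-65) + (-80 + (12*2)*(-162/19)) = -12675 + (-80 + 24*(-162/19)) = -12675 + (-80 - 3888/19) = -12675 - 5408/19 = -246233/19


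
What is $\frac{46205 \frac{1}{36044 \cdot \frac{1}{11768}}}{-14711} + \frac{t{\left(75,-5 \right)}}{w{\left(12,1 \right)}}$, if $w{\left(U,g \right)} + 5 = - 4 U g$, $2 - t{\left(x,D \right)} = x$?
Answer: $\frac{2472379103}{7025723513} \approx 0.3519$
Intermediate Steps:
$t{\left(x,D \right)} = 2 - x$
$w{\left(U,g \right)} = -5 - 4 U g$ ($w{\left(U,g \right)} = -5 + - 4 U g = -5 - 4 U g$)
$\frac{46205 \frac{1}{36044 \cdot \frac{1}{11768}}}{-14711} + \frac{t{\left(75,-5 \right)}}{w{\left(12,1 \right)}} = \frac{46205 \frac{1}{36044 \cdot \frac{1}{11768}}}{-14711} + \frac{2 - 75}{-5 - 48 \cdot 1} = \frac{46205}{36044 \cdot \frac{1}{11768}} \left(- \frac{1}{14711}\right) + \frac{2 - 75}{-5 - 48} = \frac{46205}{\frac{9011}{2942}} \left(- \frac{1}{14711}\right) - \frac{73}{-53} = 46205 \cdot \frac{2942}{9011} \left(- \frac{1}{14711}\right) - - \frac{73}{53} = \frac{135935110}{9011} \left(- \frac{1}{14711}\right) + \frac{73}{53} = - \frac{135935110}{132560821} + \frac{73}{53} = \frac{2472379103}{7025723513}$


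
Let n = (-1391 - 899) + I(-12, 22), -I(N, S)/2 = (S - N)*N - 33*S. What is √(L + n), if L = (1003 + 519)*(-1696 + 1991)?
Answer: 2*√112242 ≈ 670.05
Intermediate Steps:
I(N, S) = 66*S - 2*N*(S - N) (I(N, S) = -2*((S - N)*N - 33*S) = -2*(N*(S - N) - 33*S) = -2*(-33*S + N*(S - N)) = 66*S - 2*N*(S - N))
n = -22 (n = (-1391 - 899) + (2*(-12)² + 66*22 - 2*(-12)*22) = -2290 + (2*144 + 1452 + 528) = -2290 + (288 + 1452 + 528) = -2290 + 2268 = -22)
L = 448990 (L = 1522*295 = 448990)
√(L + n) = √(448990 - 22) = √448968 = 2*√112242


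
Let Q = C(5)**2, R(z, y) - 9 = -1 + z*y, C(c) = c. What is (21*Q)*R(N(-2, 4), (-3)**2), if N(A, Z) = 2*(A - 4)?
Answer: -52500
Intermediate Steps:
N(A, Z) = -8 + 2*A (N(A, Z) = 2*(-4 + A) = -8 + 2*A)
R(z, y) = 8 + y*z (R(z, y) = 9 + (-1 + z*y) = 9 + (-1 + y*z) = 8 + y*z)
Q = 25 (Q = 5**2 = 25)
(21*Q)*R(N(-2, 4), (-3)**2) = (21*25)*(8 + (-3)**2*(-8 + 2*(-2))) = 525*(8 + 9*(-8 - 4)) = 525*(8 + 9*(-12)) = 525*(8 - 108) = 525*(-100) = -52500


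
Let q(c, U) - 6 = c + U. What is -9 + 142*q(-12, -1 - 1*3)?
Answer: -1429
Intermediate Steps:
q(c, U) = 6 + U + c (q(c, U) = 6 + (c + U) = 6 + (U + c) = 6 + U + c)
-9 + 142*q(-12, -1 - 1*3) = -9 + 142*(6 + (-1 - 1*3) - 12) = -9 + 142*(6 + (-1 - 3) - 12) = -9 + 142*(6 - 4 - 12) = -9 + 142*(-10) = -9 - 1420 = -1429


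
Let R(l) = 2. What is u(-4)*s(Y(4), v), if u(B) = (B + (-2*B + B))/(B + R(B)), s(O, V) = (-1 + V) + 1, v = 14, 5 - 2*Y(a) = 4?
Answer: 0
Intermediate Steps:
Y(a) = 1/2 (Y(a) = 5/2 - 1/2*4 = 5/2 - 2 = 1/2)
s(O, V) = V
u(B) = 0 (u(B) = (B + (-2*B + B))/(B + 2) = (B - B)/(2 + B) = 0/(2 + B) = 0)
u(-4)*s(Y(4), v) = 0*14 = 0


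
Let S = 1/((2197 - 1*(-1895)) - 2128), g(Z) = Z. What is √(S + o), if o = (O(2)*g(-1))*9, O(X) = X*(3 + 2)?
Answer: I*√86788669/982 ≈ 9.4868*I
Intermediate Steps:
O(X) = 5*X (O(X) = X*5 = 5*X)
S = 1/1964 (S = 1/((2197 + 1895) - 2128) = 1/(4092 - 2128) = 1/1964 ≈ 0.00050917)
o = -90 (o = ((5*2)*(-1))*9 = (10*(-1))*9 = -10*9 = -90)
√(S + o) = √(1/1964 - 90) = √(-176759/1964) = I*√86788669/982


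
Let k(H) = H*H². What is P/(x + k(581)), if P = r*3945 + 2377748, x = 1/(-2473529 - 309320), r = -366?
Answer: 1299420729211/272890265119454 ≈ 0.0047617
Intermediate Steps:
k(H) = H³
x = -1/2782849 (x = 1/(-2782849) = -1/2782849 ≈ -3.5934e-7)
P = 933878 (P = -366*3945 + 2377748 = -1443870 + 2377748 = 933878)
P/(x + k(581)) = 933878/(-1/2782849 + 581³) = 933878/(-1/2782849 + 196122941) = 933878/(545780530238908/2782849) = 933878*(2782849/545780530238908) = 1299420729211/272890265119454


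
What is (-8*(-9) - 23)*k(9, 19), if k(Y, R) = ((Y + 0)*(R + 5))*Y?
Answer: 95256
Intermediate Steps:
k(Y, R) = Y²*(5 + R) (k(Y, R) = (Y*(5 + R))*Y = Y²*(5 + R))
(-8*(-9) - 23)*k(9, 19) = (-8*(-9) - 23)*(9²*(5 + 19)) = (72 - 23)*(81*24) = 49*1944 = 95256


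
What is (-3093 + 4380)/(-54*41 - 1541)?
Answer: -1287/3755 ≈ -0.34274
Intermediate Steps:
(-3093 + 4380)/(-54*41 - 1541) = 1287/(-2214 - 1541) = 1287/(-3755) = 1287*(-1/3755) = -1287/3755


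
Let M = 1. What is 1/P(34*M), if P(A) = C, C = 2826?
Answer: 1/2826 ≈ 0.00035386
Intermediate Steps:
P(A) = 2826
1/P(34*M) = 1/2826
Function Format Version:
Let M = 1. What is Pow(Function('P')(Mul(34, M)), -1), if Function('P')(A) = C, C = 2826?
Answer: Rational(1, 2826) ≈ 0.00035386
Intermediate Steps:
Function('P')(A) = 2826
Pow(Function('P')(Mul(34, M)), -1) = Pow(2826, -1) = Rational(1, 2826)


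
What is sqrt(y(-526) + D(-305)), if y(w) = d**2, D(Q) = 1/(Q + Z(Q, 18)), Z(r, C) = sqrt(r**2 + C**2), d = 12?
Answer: sqrt(-43919 + 144*sqrt(93349))/sqrt(-305 + sqrt(93349)) ≈ 12.078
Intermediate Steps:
Z(r, C) = sqrt(C**2 + r**2)
D(Q) = 1/(Q + sqrt(324 + Q**2)) (D(Q) = 1/(Q + sqrt(18**2 + Q**2)) = 1/(Q + sqrt(324 + Q**2)))
y(w) = 144 (y(w) = 12**2 = 144)
sqrt(y(-526) + D(-305)) = sqrt(144 + 1/(-305 + sqrt(324 + (-305)**2))) = sqrt(144 + 1/(-305 + sqrt(324 + 93025))) = sqrt(144 + 1/(-305 + sqrt(93349)))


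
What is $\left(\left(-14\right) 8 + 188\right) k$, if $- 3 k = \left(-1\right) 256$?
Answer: $\frac{19456}{3} \approx 6485.3$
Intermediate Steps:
$k = \frac{256}{3}$ ($k = - \frac{\left(-1\right) 256}{3} = \left(- \frac{1}{3}\right) \left(-256\right) = \frac{256}{3} \approx 85.333$)
$\left(\left(-14\right) 8 + 188\right) k = \left(\left(-14\right) 8 + 188\right) \frac{256}{3} = \left(-112 + 188\right) \frac{256}{3} = 76 \cdot \frac{256}{3} = \frac{19456}{3}$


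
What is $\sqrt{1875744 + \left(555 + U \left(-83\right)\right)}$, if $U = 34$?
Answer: $\sqrt{1873477} \approx 1368.8$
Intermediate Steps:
$\sqrt{1875744 + \left(555 + U \left(-83\right)\right)} = \sqrt{1875744 + \left(555 + 34 \left(-83\right)\right)} = \sqrt{1875744 + \left(555 - 2822\right)} = \sqrt{1875744 - 2267} = \sqrt{1873477}$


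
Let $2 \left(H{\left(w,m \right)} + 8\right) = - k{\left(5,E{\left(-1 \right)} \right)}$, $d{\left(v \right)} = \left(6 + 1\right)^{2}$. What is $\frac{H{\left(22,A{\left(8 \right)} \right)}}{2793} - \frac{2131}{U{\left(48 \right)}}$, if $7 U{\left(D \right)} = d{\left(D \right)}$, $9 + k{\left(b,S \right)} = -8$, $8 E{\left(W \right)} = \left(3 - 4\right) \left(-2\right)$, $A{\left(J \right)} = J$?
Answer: $- \frac{1700537}{5586} \approx -304.43$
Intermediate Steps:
$d{\left(v \right)} = 49$ ($d{\left(v \right)} = 7^{2} = 49$)
$E{\left(W \right)} = \frac{1}{4}$ ($E{\left(W \right)} = \frac{\left(3 - 4\right) \left(-2\right)}{8} = \frac{\left(-1\right) \left(-2\right)}{8} = \frac{1}{8} \cdot 2 = \frac{1}{4}$)
$k{\left(b,S \right)} = -17$ ($k{\left(b,S \right)} = -9 - 8 = -17$)
$U{\left(D \right)} = 7$ ($U{\left(D \right)} = \frac{1}{7} \cdot 49 = 7$)
$H{\left(w,m \right)} = \frac{1}{2}$ ($H{\left(w,m \right)} = -8 + \frac{\left(-1\right) \left(-17\right)}{2} = -8 + \frac{1}{2} \cdot 17 = -8 + \frac{17}{2} = \frac{1}{2}$)
$\frac{H{\left(22,A{\left(8 \right)} \right)}}{2793} - \frac{2131}{U{\left(48 \right)}} = \frac{1}{2 \cdot 2793} - \frac{2131}{7} = \frac{1}{2} \cdot \frac{1}{2793} - \frac{2131}{7} = \frac{1}{5586} - \frac{2131}{7} = - \frac{1700537}{5586}$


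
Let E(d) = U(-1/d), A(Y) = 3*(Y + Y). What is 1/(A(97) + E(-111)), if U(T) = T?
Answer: 111/64603 ≈ 0.0017182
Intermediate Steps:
A(Y) = 6*Y (A(Y) = 3*(2*Y) = 6*Y)
E(d) = -1/d
1/(A(97) + E(-111)) = 1/(6*97 - 1/(-111)) = 1/(582 - 1*(-1/111)) = 1/(582 + 1/111) = 1/(64603/111) = 111/64603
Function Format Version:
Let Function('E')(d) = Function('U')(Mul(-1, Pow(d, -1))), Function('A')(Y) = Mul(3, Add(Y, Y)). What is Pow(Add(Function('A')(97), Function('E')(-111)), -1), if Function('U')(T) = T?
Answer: Rational(111, 64603) ≈ 0.0017182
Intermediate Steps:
Function('A')(Y) = Mul(6, Y) (Function('A')(Y) = Mul(3, Mul(2, Y)) = Mul(6, Y))
Function('E')(d) = Mul(-1, Pow(d, -1))
Pow(Add(Function('A')(97), Function('E')(-111)), -1) = Pow(Add(Mul(6, 97), Mul(-1, Pow(-111, -1))), -1) = Pow(Add(582, Mul(-1, Rational(-1, 111))), -1) = Pow(Add(582, Rational(1, 111)), -1) = Pow(Rational(64603, 111), -1) = Rational(111, 64603)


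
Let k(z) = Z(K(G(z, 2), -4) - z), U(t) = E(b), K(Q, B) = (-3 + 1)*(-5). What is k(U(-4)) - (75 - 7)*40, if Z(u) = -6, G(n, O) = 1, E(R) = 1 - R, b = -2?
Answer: -2726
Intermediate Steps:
K(Q, B) = 10 (K(Q, B) = -2*(-5) = 10)
U(t) = 3 (U(t) = 1 - 1*(-2) = 1 + 2 = 3)
k(z) = -6
k(U(-4)) - (75 - 7)*40 = -6 - (75 - 7)*40 = -6 - 68*40 = -6 - 1*2720 = -6 - 2720 = -2726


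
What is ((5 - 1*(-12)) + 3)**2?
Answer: 400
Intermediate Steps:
((5 - 1*(-12)) + 3)**2 = ((5 + 12) + 3)**2 = (17 + 3)**2 = 20**2 = 400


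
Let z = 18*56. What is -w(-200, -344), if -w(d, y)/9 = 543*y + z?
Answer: -1672056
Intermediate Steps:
z = 1008
w(d, y) = -9072 - 4887*y (w(d, y) = -9*(543*y + 1008) = -9*(1008 + 543*y) = -9072 - 4887*y)
-w(-200, -344) = -(-9072 - 4887*(-344)) = -(-9072 + 1681128) = -1*1672056 = -1672056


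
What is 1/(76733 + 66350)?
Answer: 1/143083 ≈ 6.9890e-6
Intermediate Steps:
1/(76733 + 66350) = 1/143083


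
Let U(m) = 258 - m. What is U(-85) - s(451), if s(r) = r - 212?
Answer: 104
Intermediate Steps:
s(r) = -212 + r
U(-85) - s(451) = (258 - 1*(-85)) - (-212 + 451) = (258 + 85) - 1*239 = 343 - 239 = 104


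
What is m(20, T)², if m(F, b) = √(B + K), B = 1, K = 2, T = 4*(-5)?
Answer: 3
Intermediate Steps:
T = -20
m(F, b) = √3 (m(F, b) = √(1 + 2) = √3)
m(20, T)² = (√3)² = 3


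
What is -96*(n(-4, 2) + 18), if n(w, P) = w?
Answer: -1344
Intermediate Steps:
-96*(n(-4, 2) + 18) = -96*(-4 + 18) = -96*14 = -1344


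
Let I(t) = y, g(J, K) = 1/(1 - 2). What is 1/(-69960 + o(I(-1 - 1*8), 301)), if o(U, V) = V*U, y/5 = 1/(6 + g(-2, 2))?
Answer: -1/69659 ≈ -1.4356e-5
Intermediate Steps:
g(J, K) = -1 (g(J, K) = 1/(-1) = -1)
y = 1 (y = 5/(6 - 1) = 5/5 = 5*(⅕) = 1)
I(t) = 1
o(U, V) = U*V
1/(-69960 + o(I(-1 - 1*8), 301)) = 1/(-69960 + 1*301) = 1/(-69960 + 301) = 1/(-69659) = -1/69659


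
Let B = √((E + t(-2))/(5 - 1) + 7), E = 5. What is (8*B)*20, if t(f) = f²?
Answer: 80*√37 ≈ 486.62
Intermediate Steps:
B = √37/2 (B = √((5 + (-2)²)/(5 - 1) + 7) = √((5 + 4)/4 + 7) = √(9*(¼) + 7) = √(9/4 + 7) = √(37/4) = √37/2 ≈ 3.0414)
(8*B)*20 = (8*(√37/2))*20 = (4*√37)*20 = 80*√37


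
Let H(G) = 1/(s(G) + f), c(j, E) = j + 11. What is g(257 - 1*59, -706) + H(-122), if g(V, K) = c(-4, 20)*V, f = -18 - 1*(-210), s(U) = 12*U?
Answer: 1762991/1272 ≈ 1386.0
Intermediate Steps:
f = 192 (f = -18 + 210 = 192)
c(j, E) = 11 + j
H(G) = 1/(192 + 12*G) (H(G) = 1/(12*G + 192) = 1/(192 + 12*G))
g(V, K) = 7*V (g(V, K) = (11 - 4)*V = 7*V)
g(257 - 1*59, -706) + H(-122) = 7*(257 - 1*59) + 1/(12*(16 - 122)) = 7*(257 - 59) + (1/12)/(-106) = 7*198 + (1/12)*(-1/106) = 1386 - 1/1272 = 1762991/1272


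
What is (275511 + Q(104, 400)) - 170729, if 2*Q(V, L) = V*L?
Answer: 125582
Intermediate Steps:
Q(V, L) = L*V/2 (Q(V, L) = (V*L)/2 = (L*V)/2 = L*V/2)
(275511 + Q(104, 400)) - 170729 = (275511 + (½)*400*104) - 170729 = (275511 + 20800) - 170729 = 296311 - 170729 = 125582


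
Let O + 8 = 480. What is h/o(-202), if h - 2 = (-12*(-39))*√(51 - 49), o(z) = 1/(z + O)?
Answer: 540 + 126360*√2 ≈ 1.7924e+5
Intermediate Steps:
O = 472 (O = -8 + 480 = 472)
o(z) = 1/(472 + z) (o(z) = 1/(z + 472) = 1/(472 + z))
h = 2 + 468*√2 (h = 2 + (-12*(-39))*√(51 - 49) = 2 + 468*√2 ≈ 663.85)
h/o(-202) = (2 + 468*√2)/(1/(472 - 202)) = (2 + 468*√2)/(1/270) = (2 + 468*√2)*270 = 540 + 126360*√2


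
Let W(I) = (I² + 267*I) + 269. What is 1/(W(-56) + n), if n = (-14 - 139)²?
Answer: 1/11862 ≈ 8.4303e-5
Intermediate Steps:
W(I) = 269 + I² + 267*I
n = 23409 (n = (-153)² = 23409)
1/(W(-56) + n) = 1/((269 + (-56)² + 267*(-56)) + 23409) = 1/((269 + 3136 - 14952) + 23409) = 1/(-11547 + 23409) = 1/11862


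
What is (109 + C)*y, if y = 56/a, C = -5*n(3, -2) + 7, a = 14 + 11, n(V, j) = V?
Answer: 5656/25 ≈ 226.24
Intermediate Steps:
a = 25
C = -8 (C = -5*3 + 7 = -15 + 7 = -8)
y = 56/25 ≈ 2.2400
(109 + C)*y = (109 - 8)*(56/25) = 101*(56/25) = 5656/25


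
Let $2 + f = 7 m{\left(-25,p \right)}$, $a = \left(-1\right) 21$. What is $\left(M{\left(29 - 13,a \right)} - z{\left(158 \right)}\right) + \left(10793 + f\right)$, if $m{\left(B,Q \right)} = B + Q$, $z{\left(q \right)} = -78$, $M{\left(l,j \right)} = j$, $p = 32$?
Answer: $10897$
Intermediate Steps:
$a = -21$
$f = 47$ ($f = -2 + 7 \left(-25 + 32\right) = -2 + 7 \cdot 7 = -2 + 49 = 47$)
$\left(M{\left(29 - 13,a \right)} - z{\left(158 \right)}\right) + \left(10793 + f\right) = \left(-21 - -78\right) + \left(10793 + 47\right) = \left(-21 + 78\right) + 10840 = 57 + 10840 = 10897$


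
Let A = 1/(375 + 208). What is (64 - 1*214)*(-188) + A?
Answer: 16440601/583 ≈ 28200.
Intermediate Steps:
A = 1/583 ≈ 0.0017153
(64 - 1*214)*(-188) + A = (64 - 1*214)*(-188) + 1/583 = (64 - 214)*(-188) + 1/583 = -150*(-188) + 1/583 = 28200 + 1/583 = 16440601/583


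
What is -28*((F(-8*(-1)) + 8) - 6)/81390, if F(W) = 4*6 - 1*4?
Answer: -308/40695 ≈ -0.0075685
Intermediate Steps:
F(W) = 20 (F(W) = 24 - 4 = 20)
-28*((F(-8*(-1)) + 8) - 6)/81390 = -28*((20 + 8) - 6)/81390 = -28*(28 - 6)*(1/81390) = -28*22*(1/81390) = -616*1/81390 = -308/40695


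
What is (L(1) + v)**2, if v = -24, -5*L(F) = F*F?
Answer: 14641/25 ≈ 585.64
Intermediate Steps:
L(F) = -F**2/5 (L(F) = -F*F/5 = -F**2/5)
(L(1) + v)**2 = (-1/5*1**2 - 24)**2 = (-1/5*1 - 24)**2 = (-1/5 - 24)**2 = (-121/5)**2 = 14641/25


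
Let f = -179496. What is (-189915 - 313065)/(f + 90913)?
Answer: 502980/88583 ≈ 5.6781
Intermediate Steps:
(-189915 - 313065)/(f + 90913) = (-189915 - 313065)/(-179496 + 90913) = -502980/(-88583) = -502980*(-1/88583) = 502980/88583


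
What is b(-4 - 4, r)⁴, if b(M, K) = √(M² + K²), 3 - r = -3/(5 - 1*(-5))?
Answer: 56085121/10000 ≈ 5608.5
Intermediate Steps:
r = 33/10 (r = 3 - (-3)/(5 - 1*(-5)) = 3 - (-3)/(5 + 5) = 3 - (-3)/10 = 3 - 1*(-3/10) = 3 + 3/10 = 33/10 ≈ 3.3000)
b(M, K) = √(K² + M²)
b(-4 - 4, r)⁴ = (√((33/10)² + (-4 - 4)²))⁴ = (√(1089/100 + (-8)²))⁴ = (√(1089/100 + 64))⁴ = (√(7489/100))⁴ = (√7489/10)⁴ = 56085121/10000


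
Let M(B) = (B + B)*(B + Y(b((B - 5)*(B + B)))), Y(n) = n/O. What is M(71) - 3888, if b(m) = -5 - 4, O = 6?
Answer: 5981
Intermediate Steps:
b(m) = -9
Y(n) = n/6
M(B) = 2*B*(-3/2 + B) (M(B) = (B + B)*(B + (1/6)*(-9)) = (2*B)*(B - 3/2) = (2*B)*(-3/2 + B) = 2*B*(-3/2 + B))
M(71) - 3888 = 71*(-3 + 2*71) - 3888 = 71*(-3 + 142) - 3888 = 71*139 - 3888 = 9869 - 3888 = 5981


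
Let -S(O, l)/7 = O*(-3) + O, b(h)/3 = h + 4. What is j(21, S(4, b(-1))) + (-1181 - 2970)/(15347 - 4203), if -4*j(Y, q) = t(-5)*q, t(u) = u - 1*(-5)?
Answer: -593/1592 ≈ -0.37249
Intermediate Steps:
b(h) = 12 + 3*h (b(h) = 3*(h + 4) = 3*(4 + h) = 12 + 3*h)
t(u) = 5 + u (t(u) = u + 5 = 5 + u)
S(O, l) = 14*O (S(O, l) = -7*(O*(-3) + O) = -7*(-3*O + O) = -(-14)*O = 14*O)
j(Y, q) = 0 (j(Y, q) = -(5 - 5)*q/4 = -0*q = -¼*0 = 0)
j(21, S(4, b(-1))) + (-1181 - 2970)/(15347 - 4203) = 0 + (-1181 - 2970)/(15347 - 4203) = 0 - 4151/11144 = 0 - 4151*1/11144 = 0 - 593/1592 = -593/1592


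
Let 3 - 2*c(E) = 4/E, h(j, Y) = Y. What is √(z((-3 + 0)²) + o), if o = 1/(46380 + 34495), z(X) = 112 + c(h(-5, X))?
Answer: √1066929805210/97050 ≈ 10.643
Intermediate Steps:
c(E) = 3/2 - 2/E
z(X) = 227/2 - 2/X (z(X) = 112 + (3/2 - 2/X) = 227/2 - 2/X)
o = 1/80875 ≈ 1.2365e-5
√(z((-3 + 0)²) + o) = √((227/2 - 2/(-3 + 0)²) + 1/80875) = √((227/2 - 2/((-3)²)) + 1/80875) = √((227/2 - 2/9) + 1/80875) = √(2039/18 + 1/80875) = √(164904143/1455750) = √1066929805210/97050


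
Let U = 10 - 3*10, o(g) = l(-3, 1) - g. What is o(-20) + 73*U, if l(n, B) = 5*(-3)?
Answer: -1455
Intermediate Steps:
l(n, B) = -15
o(g) = -15 - g
U = -20 (U = 10 - 30 = -20)
o(-20) + 73*U = (-15 - 1*(-20)) + 73*(-20) = (-15 + 20) - 1460 = 5 - 1460 = -1455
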